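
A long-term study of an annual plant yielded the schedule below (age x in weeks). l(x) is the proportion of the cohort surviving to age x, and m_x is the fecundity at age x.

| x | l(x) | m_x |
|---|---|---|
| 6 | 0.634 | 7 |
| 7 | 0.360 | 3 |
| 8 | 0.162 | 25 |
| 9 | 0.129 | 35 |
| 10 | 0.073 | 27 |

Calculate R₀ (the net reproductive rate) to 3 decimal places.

R₀ = Σ l(x) m_x:
  age 6: 0.634 × 7 = 4.4380
  age 7: 0.360 × 3 = 1.0800
  age 8: 0.162 × 25 = 4.0500
  age 9: 0.129 × 35 = 4.5150
  age 10: 0.073 × 27 = 1.9710
R₀ = 4.4380 + 1.0800 + 4.0500 + 4.5150 + 1.9710 = 16.0540

16.054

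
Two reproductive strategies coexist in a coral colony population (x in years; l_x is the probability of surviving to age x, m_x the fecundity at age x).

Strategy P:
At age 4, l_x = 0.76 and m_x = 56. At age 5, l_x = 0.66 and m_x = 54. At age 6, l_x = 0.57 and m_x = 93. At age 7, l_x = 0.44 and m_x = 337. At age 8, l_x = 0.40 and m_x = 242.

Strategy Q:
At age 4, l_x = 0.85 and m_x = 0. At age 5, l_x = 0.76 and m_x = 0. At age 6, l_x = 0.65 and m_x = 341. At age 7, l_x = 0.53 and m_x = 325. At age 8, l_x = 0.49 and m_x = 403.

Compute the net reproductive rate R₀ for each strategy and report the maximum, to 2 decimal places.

591.37

Strategy P: R₀ = 0.76×56 + 0.66×54 + 0.57×93 + 0.44×337 + 0.40×242 = 376.2900
Strategy Q: R₀ = 0.85×0 + 0.76×0 + 0.65×341 + 0.53×325 + 0.49×403 = 591.3700
Highest R₀: strategy Q with 591.3700.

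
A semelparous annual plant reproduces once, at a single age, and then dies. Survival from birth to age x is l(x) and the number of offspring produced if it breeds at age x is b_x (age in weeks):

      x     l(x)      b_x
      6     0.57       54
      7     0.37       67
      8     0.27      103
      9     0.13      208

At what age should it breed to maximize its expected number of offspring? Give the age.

Expected offspring if breeding at age x = l(x) × b_x:
  age 6: 0.57 × 54 = 30.780
  age 7: 0.37 × 67 = 24.790
  age 8: 0.27 × 103 = 27.810
  age 9: 0.13 × 208 = 27.040
Maximum at age 6 (30.780).

6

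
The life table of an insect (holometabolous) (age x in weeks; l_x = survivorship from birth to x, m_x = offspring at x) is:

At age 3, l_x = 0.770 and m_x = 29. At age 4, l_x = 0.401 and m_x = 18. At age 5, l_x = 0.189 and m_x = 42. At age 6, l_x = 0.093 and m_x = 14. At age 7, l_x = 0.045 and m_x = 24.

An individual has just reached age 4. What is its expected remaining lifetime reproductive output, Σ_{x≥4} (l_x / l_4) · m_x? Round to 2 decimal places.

l_4 = 0.401. Conditional survival from age 4 to x is l_x / l_4.
  x=4: (0.401/0.401) × 18 = 18.0000
  x=5: (0.189/0.401) × 42 = 19.7955
  x=6: (0.093/0.401) × 14 = 3.2469
  x=7: (0.045/0.401) × 24 = 2.6933
Sum = 18.0000 + 19.7955 + 3.2469 + 2.6933 = 43.7357

43.74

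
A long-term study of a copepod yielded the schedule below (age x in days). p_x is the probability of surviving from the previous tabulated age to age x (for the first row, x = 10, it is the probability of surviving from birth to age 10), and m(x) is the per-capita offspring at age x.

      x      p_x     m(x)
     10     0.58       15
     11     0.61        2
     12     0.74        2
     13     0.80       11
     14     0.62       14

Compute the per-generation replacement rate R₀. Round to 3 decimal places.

Survivorship from birth: l_x = p_10·p_11·…·p_x.
  l_10 = 0.58000
  l_11 = 0.35380
  l_12 = 0.26181
  l_13 = 0.20945
  l_14 = 0.12986
R₀ = Σ l_x m(x):
  age 10: 0.58000 × 15 = 8.7000
  age 11: 0.35380 × 2 = 0.7076
  age 12: 0.26181 × 2 = 0.5236
  age 13: 0.20945 × 11 = 2.3039
  age 14: 0.12986 × 14 = 1.8180
R₀ = 8.7000 + 0.7076 + 0.5236 + 2.3039 + 1.8180 = 14.0532

14.053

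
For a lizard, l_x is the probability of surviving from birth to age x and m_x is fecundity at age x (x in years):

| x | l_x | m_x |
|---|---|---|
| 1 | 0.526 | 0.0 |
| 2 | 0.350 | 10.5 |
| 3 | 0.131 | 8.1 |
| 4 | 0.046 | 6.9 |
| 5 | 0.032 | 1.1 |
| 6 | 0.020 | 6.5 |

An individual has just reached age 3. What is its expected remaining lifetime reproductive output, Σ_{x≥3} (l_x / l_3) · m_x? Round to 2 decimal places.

l_3 = 0.131. Conditional survival from age 3 to x is l_x / l_3.
  x=3: (0.131/0.131) × 8.1 = 8.1000
  x=4: (0.046/0.131) × 6.9 = 2.4229
  x=5: (0.032/0.131) × 1.1 = 0.2687
  x=6: (0.020/0.131) × 6.5 = 0.9924
Sum = 8.1000 + 2.4229 + 0.2687 + 0.9924 = 11.7840

11.78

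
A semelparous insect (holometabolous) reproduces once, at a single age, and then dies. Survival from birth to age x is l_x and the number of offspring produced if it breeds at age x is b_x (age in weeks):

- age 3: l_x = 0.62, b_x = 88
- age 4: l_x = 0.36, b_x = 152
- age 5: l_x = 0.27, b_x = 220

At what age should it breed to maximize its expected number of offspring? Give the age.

5

Expected offspring if breeding at age x = l_x × b_x:
  age 3: 0.62 × 88 = 54.560
  age 4: 0.36 × 152 = 54.720
  age 5: 0.27 × 220 = 59.400
Maximum at age 5 (59.400).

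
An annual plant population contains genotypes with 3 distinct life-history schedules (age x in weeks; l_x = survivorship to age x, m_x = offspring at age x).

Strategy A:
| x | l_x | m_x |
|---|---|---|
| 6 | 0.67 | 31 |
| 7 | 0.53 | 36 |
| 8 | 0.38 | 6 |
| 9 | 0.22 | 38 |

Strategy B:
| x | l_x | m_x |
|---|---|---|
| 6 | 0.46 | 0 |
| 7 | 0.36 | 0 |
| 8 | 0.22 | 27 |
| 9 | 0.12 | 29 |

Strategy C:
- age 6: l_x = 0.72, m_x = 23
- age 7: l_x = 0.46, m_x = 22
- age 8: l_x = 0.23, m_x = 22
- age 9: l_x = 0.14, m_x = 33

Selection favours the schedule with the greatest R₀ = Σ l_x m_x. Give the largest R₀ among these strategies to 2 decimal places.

Strategy A: R₀ = 0.67×31 + 0.53×36 + 0.38×6 + 0.22×38 = 50.4900
Strategy B: R₀ = 0.46×0 + 0.36×0 + 0.22×27 + 0.12×29 = 9.4200
Strategy C: R₀ = 0.72×23 + 0.46×22 + 0.23×22 + 0.14×33 = 36.3600
Highest R₀: strategy A with 50.4900.

50.49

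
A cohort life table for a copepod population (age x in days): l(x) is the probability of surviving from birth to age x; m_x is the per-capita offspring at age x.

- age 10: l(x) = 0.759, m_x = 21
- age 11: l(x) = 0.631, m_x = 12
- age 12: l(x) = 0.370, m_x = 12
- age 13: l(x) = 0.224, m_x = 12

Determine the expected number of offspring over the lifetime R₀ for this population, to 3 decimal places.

30.639

R₀ = Σ l(x) m_x:
  age 10: 0.759 × 21 = 15.9390
  age 11: 0.631 × 12 = 7.5720
  age 12: 0.370 × 12 = 4.4400
  age 13: 0.224 × 12 = 2.6880
R₀ = 15.9390 + 7.5720 + 4.4400 + 2.6880 = 30.6390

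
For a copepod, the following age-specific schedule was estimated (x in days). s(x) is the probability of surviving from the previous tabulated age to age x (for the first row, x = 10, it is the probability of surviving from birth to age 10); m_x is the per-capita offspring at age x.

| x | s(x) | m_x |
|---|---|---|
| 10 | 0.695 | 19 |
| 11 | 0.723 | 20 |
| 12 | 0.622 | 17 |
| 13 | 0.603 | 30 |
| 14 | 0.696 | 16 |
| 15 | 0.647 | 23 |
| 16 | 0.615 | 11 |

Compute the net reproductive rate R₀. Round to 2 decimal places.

38.85

Survivorship from birth: l_x = s_10·s_11·…·s_x.
  l_10 = 0.69500
  l_11 = 0.50248
  l_12 = 0.31255
  l_13 = 0.18847
  l_14 = 0.13117
  l_15 = 0.08487
  l_16 = 0.05219
R₀ = Σ l_x m_x:
  age 10: 0.69500 × 19 = 13.2050
  age 11: 0.50248 × 20 = 10.0496
  age 12: 0.31255 × 17 = 5.3133
  age 13: 0.18847 × 30 = 5.6541
  age 14: 0.13117 × 16 = 2.0987
  age 15: 0.08487 × 23 = 1.9520
  age 16: 0.05219 × 11 = 0.5741
R₀ = 13.2050 + 10.0496 + 5.3133 + 5.6541 + 2.0987 + 1.9520 + 0.5741 = 38.8469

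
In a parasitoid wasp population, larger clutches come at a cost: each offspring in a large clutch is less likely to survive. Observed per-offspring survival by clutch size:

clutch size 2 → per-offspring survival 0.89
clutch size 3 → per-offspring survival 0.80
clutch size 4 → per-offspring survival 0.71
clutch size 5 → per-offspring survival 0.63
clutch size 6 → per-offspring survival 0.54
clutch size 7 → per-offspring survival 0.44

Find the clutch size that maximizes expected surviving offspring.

Expected surviving offspring = c × s(c):
  c=2: 2 × 0.89 = 1.780
  c=3: 3 × 0.80 = 2.400
  c=4: 4 × 0.71 = 2.840
  c=5: 5 × 0.63 = 3.150
  c=6: 6 × 0.54 = 3.240
  c=7: 7 × 0.44 = 3.080
Maximum at c = 6 (3.240 surviving offspring).

6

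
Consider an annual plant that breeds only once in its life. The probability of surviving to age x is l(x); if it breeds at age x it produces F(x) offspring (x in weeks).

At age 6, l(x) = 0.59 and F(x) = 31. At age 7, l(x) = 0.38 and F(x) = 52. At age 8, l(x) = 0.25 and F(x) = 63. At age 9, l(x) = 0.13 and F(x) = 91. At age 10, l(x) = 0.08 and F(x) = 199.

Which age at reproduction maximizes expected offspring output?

7

Expected offspring if breeding at age x = l(x) × F(x):
  age 6: 0.59 × 31 = 18.290
  age 7: 0.38 × 52 = 19.760
  age 8: 0.25 × 63 = 15.750
  age 9: 0.13 × 91 = 11.830
  age 10: 0.08 × 199 = 15.920
Maximum at age 7 (19.760).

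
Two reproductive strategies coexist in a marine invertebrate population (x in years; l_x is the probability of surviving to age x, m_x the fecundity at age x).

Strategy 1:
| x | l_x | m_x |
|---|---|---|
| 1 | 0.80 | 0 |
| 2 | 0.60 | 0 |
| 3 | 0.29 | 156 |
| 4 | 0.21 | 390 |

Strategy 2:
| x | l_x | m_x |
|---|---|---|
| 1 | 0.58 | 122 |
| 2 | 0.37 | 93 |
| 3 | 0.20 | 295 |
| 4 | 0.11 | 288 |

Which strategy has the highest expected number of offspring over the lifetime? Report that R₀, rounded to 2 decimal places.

195.85

Strategy 1: R₀ = 0.80×0 + 0.60×0 + 0.29×156 + 0.21×390 = 127.1400
Strategy 2: R₀ = 0.58×122 + 0.37×93 + 0.20×295 + 0.11×288 = 195.8500
Highest R₀: strategy 2 with 195.8500.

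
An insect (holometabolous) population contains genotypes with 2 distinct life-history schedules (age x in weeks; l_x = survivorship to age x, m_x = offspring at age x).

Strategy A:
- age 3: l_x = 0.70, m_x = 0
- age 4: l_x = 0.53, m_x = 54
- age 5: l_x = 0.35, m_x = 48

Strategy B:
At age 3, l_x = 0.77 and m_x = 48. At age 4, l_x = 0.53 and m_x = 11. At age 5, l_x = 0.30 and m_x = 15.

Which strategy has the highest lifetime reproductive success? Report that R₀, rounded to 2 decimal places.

Strategy A: R₀ = 0.70×0 + 0.53×54 + 0.35×48 = 45.4200
Strategy B: R₀ = 0.77×48 + 0.53×11 + 0.30×15 = 47.2900
Highest R₀: strategy B with 47.2900.

47.29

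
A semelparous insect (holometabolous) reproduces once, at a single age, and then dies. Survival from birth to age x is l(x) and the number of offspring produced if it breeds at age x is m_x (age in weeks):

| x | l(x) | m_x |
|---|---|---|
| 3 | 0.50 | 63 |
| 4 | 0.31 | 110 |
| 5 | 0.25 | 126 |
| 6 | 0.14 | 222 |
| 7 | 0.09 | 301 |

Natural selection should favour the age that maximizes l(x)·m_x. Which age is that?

4

Expected offspring if breeding at age x = l(x) × m_x:
  age 3: 0.50 × 63 = 31.500
  age 4: 0.31 × 110 = 34.100
  age 5: 0.25 × 126 = 31.500
  age 6: 0.14 × 222 = 31.080
  age 7: 0.09 × 301 = 27.090
Maximum at age 4 (34.100).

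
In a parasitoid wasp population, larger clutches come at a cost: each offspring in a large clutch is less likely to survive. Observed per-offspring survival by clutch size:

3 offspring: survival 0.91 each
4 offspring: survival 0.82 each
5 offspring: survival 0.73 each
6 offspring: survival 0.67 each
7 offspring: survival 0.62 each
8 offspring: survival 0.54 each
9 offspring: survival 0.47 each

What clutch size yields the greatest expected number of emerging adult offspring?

7

Expected emerging adult offspring = c × s(c):
  c=3: 3 × 0.91 = 2.730
  c=4: 4 × 0.82 = 3.280
  c=5: 5 × 0.73 = 3.650
  c=6: 6 × 0.67 = 4.020
  c=7: 7 × 0.62 = 4.340
  c=8: 8 × 0.54 = 4.320
  c=9: 9 × 0.47 = 4.230
Maximum at c = 7 (4.340 emerging adult offspring).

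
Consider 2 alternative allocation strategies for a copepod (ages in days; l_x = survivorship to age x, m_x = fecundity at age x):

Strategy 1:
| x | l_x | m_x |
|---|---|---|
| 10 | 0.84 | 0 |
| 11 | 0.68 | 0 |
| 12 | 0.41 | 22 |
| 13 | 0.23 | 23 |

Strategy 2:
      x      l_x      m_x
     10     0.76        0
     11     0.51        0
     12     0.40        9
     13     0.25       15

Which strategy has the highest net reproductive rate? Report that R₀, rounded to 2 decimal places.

14.31

Strategy 1: R₀ = 0.84×0 + 0.68×0 + 0.41×22 + 0.23×23 = 14.3100
Strategy 2: R₀ = 0.76×0 + 0.51×0 + 0.40×9 + 0.25×15 = 7.3500
Highest R₀: strategy 1 with 14.3100.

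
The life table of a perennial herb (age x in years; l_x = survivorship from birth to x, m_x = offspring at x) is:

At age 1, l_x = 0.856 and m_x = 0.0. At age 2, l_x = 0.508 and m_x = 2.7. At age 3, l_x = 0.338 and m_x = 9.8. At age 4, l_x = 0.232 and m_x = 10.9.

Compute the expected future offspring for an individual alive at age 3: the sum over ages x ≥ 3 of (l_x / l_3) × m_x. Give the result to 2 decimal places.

l_3 = 0.338. Conditional survival from age 3 to x is l_x / l_3.
  x=3: (0.338/0.338) × 9.8 = 9.8000
  x=4: (0.232/0.338) × 10.9 = 7.4817
Sum = 9.8000 + 7.4817 = 17.2817

17.28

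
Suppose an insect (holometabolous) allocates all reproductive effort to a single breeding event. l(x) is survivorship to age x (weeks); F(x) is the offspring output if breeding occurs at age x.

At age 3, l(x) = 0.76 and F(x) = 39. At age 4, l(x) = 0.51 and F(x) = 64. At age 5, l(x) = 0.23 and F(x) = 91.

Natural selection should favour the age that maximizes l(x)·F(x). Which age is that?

4

Expected offspring if breeding at age x = l(x) × F(x):
  age 3: 0.76 × 39 = 29.640
  age 4: 0.51 × 64 = 32.640
  age 5: 0.23 × 91 = 20.930
Maximum at age 4 (32.640).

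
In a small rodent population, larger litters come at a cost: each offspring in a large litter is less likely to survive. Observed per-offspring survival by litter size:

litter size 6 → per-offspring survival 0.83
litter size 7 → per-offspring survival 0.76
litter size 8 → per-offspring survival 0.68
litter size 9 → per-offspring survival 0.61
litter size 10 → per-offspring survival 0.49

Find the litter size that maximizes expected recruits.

9

Expected recruits = c × s(c):
  c=6: 6 × 0.83 = 4.980
  c=7: 7 × 0.76 = 5.320
  c=8: 8 × 0.68 = 5.440
  c=9: 9 × 0.61 = 5.490
  c=10: 10 × 0.49 = 4.900
Maximum at c = 9 (5.490 recruits).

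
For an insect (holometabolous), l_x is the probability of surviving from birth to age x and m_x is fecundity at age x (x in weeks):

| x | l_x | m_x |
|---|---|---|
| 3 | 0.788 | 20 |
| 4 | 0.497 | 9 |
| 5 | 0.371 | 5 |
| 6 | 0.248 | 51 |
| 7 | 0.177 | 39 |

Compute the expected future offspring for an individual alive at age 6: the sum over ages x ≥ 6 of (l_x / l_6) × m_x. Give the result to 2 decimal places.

78.83

l_6 = 0.248. Conditional survival from age 6 to x is l_x / l_6.
  x=6: (0.248/0.248) × 51 = 51.0000
  x=7: (0.177/0.248) × 39 = 27.8347
Sum = 51.0000 + 27.8347 = 78.8347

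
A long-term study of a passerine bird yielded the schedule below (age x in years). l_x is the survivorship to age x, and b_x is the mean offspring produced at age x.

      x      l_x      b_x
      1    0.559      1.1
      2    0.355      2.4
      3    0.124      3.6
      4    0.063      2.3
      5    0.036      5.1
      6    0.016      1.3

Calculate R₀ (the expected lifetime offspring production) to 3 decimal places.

R₀ = Σ l_x b_x:
  age 1: 0.559 × 1.1 = 0.6149
  age 2: 0.355 × 2.4 = 0.8520
  age 3: 0.124 × 3.6 = 0.4464
  age 4: 0.063 × 2.3 = 0.1449
  age 5: 0.036 × 5.1 = 0.1836
  age 6: 0.016 × 1.3 = 0.0208
R₀ = 0.6149 + 0.8520 + 0.4464 + 0.1449 + 0.1836 + 0.0208 = 2.2626

2.263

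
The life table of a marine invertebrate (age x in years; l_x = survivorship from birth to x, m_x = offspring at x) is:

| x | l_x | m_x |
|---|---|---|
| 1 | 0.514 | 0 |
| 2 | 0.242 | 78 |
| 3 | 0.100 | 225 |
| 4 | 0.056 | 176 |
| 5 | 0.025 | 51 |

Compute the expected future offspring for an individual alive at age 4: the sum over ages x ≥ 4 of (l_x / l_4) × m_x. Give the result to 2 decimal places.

l_4 = 0.056. Conditional survival from age 4 to x is l_x / l_4.
  x=4: (0.056/0.056) × 176 = 176.0000
  x=5: (0.025/0.056) × 51 = 22.7679
Sum = 176.0000 + 22.7679 = 198.7679

198.77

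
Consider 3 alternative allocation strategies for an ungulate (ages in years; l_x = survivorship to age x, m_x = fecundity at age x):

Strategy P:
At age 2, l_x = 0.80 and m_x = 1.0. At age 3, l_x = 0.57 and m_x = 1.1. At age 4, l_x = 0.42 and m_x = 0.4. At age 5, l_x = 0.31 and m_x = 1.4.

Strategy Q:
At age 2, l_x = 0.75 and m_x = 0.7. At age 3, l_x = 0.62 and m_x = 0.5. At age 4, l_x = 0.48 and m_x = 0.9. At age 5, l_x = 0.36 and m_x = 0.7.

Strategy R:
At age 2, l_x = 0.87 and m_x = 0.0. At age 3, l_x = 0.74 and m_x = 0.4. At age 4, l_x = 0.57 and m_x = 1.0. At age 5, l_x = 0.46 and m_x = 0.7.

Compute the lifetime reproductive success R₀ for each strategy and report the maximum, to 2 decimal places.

2.03

Strategy P: R₀ = 0.80×1.0 + 0.57×1.1 + 0.42×0.4 + 0.31×1.4 = 2.0290
Strategy Q: R₀ = 0.75×0.7 + 0.62×0.5 + 0.48×0.9 + 0.36×0.7 = 1.5190
Strategy R: R₀ = 0.87×0.0 + 0.74×0.4 + 0.57×1.0 + 0.46×0.7 = 1.1880
Highest R₀: strategy P with 2.0290.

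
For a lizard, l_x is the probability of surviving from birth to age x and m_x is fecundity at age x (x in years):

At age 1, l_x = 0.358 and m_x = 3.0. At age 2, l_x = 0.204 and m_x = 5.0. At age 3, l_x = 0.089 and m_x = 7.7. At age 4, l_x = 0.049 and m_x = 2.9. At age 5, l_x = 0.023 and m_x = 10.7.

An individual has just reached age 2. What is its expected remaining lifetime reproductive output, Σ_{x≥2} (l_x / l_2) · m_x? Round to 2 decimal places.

10.26

l_2 = 0.204. Conditional survival from age 2 to x is l_x / l_2.
  x=2: (0.204/0.204) × 5.0 = 5.0000
  x=3: (0.089/0.204) × 7.7 = 3.3593
  x=4: (0.049/0.204) × 2.9 = 0.6966
  x=5: (0.023/0.204) × 10.7 = 1.2064
Sum = 5.0000 + 3.3593 + 0.6966 + 1.2064 = 10.2623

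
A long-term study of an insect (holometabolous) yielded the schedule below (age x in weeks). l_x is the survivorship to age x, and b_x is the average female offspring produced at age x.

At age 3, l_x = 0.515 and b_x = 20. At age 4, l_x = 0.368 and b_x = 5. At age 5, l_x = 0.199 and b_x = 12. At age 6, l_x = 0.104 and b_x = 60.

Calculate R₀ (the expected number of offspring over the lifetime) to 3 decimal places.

R₀ = Σ l_x b_x:
  age 3: 0.515 × 20 = 10.3000
  age 4: 0.368 × 5 = 1.8400
  age 5: 0.199 × 12 = 2.3880
  age 6: 0.104 × 60 = 6.2400
R₀ = 10.3000 + 1.8400 + 2.3880 + 6.2400 = 20.7680

20.768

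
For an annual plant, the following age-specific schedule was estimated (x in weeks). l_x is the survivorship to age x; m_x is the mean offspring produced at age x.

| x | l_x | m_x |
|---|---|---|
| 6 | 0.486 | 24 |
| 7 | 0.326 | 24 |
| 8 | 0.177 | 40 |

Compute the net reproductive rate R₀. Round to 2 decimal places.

26.57

R₀ = Σ l_x m_x:
  age 6: 0.486 × 24 = 11.6640
  age 7: 0.326 × 24 = 7.8240
  age 8: 0.177 × 40 = 7.0800
R₀ = 11.6640 + 7.8240 + 7.0800 = 26.5680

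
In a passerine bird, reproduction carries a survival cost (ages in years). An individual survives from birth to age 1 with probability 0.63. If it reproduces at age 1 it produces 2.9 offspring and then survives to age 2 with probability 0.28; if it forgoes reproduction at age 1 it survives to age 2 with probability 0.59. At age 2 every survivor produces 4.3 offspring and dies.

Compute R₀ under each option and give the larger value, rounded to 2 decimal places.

breed at age 1: R₀ = 0.63 × (2.9 + 0.28 × 4.3) = 0.63 × 4.1040 = 2.5855
delay to age 2: R₀ = 0.63 × (0.59 × 4.3) = 0.63 × 2.5370 = 1.5983
Higher: breed at age 1 (2.5855).

2.59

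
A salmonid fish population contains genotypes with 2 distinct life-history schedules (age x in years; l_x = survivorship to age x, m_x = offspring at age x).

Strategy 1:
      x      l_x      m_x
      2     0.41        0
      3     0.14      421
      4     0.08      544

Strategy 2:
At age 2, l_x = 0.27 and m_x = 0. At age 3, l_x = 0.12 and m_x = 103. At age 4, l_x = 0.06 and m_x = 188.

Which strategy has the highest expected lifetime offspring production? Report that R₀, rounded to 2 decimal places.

102.46

Strategy 1: R₀ = 0.41×0 + 0.14×421 + 0.08×544 = 102.4600
Strategy 2: R₀ = 0.27×0 + 0.12×103 + 0.06×188 = 23.6400
Highest R₀: strategy 1 with 102.4600.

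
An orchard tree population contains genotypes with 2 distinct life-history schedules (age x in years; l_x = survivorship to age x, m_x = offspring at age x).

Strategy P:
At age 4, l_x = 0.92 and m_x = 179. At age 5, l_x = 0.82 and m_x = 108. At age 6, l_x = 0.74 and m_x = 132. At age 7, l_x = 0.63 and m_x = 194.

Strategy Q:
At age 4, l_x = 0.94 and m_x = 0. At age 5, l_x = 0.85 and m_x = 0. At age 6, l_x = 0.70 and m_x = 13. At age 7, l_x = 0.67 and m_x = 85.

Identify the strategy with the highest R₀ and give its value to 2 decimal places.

Strategy P: R₀ = 0.92×179 + 0.82×108 + 0.74×132 + 0.63×194 = 473.1400
Strategy Q: R₀ = 0.94×0 + 0.85×0 + 0.70×13 + 0.67×85 = 66.0500
Highest R₀: strategy P with 473.1400.

473.14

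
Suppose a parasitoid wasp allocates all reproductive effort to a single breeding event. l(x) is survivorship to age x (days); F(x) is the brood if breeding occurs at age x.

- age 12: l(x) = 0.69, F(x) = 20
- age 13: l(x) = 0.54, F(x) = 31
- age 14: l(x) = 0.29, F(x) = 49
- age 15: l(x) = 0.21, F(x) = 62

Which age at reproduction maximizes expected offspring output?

13

Expected offspring if breeding at age x = l(x) × F(x):
  age 12: 0.69 × 20 = 13.800
  age 13: 0.54 × 31 = 16.740
  age 14: 0.29 × 49 = 14.210
  age 15: 0.21 × 62 = 13.020
Maximum at age 13 (16.740).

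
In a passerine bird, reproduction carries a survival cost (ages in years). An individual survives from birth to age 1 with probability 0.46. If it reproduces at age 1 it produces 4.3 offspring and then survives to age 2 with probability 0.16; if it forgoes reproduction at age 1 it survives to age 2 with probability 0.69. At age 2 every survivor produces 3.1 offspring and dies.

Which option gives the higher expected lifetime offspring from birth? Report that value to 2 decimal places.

breed at age 1: R₀ = 0.46 × (4.3 + 0.16 × 3.1) = 0.46 × 4.7960 = 2.2062
delay to age 2: R₀ = 0.46 × (0.69 × 3.1) = 0.46 × 2.1390 = 0.9839
Higher: breed at age 1 (2.2062).

2.21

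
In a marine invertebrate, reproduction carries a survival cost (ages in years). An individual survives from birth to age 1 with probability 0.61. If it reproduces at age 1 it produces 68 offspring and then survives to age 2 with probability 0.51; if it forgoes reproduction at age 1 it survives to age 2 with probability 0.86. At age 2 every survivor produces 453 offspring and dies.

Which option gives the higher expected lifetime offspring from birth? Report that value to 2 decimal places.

237.64

breed at age 1: R₀ = 0.61 × (68 + 0.51 × 453) = 0.61 × 299.0300 = 182.4083
delay to age 2: R₀ = 0.61 × (0.86 × 453) = 0.61 × 389.5800 = 237.6438
Higher: delay to age 2 (237.6438).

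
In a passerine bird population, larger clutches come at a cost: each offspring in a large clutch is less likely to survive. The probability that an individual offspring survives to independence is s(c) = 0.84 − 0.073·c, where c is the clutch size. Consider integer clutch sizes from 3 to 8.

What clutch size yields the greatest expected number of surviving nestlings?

Expected surviving nestlings = c × s(c):
  c=3: 3 × 0.621 = 1.863
  c=4: 4 × 0.548 = 2.192
  c=5: 5 × 0.475 = 2.375
  c=6: 6 × 0.402 = 2.412
  c=7: 7 × 0.329 = 2.303
  c=8: 8 × 0.256 = 2.048
Maximum at c = 6 (2.412 surviving nestlings).

6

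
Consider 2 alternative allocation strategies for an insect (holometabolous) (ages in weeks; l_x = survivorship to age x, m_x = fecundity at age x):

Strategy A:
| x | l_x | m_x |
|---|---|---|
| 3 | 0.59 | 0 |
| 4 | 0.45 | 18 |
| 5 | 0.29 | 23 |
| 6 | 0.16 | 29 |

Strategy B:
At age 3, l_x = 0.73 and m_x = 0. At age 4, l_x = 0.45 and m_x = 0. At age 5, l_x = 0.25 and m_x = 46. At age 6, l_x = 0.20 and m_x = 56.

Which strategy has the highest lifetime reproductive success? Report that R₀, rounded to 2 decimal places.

22.70

Strategy A: R₀ = 0.59×0 + 0.45×18 + 0.29×23 + 0.16×29 = 19.4100
Strategy B: R₀ = 0.73×0 + 0.45×0 + 0.25×46 + 0.20×56 = 22.7000
Highest R₀: strategy B with 22.7000.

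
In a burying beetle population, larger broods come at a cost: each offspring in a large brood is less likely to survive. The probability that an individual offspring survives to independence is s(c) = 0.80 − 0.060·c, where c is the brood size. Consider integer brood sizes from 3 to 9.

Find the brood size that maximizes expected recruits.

Expected recruits = c × s(c):
  c=3: 3 × 0.620 = 1.860
  c=4: 4 × 0.560 = 2.240
  c=5: 5 × 0.500 = 2.500
  c=6: 6 × 0.440 = 2.640
  c=7: 7 × 0.380 = 2.660
  c=8: 8 × 0.320 = 2.560
  c=9: 9 × 0.260 = 2.340
Maximum at c = 7 (2.660 recruits).

7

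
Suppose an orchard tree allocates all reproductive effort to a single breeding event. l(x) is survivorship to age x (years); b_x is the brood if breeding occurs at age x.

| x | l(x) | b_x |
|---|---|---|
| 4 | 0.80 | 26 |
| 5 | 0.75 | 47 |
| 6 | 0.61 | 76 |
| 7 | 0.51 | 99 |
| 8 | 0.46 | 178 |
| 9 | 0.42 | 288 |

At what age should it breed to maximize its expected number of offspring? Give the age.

9

Expected offspring if breeding at age x = l(x) × b_x:
  age 4: 0.80 × 26 = 20.800
  age 5: 0.75 × 47 = 35.250
  age 6: 0.61 × 76 = 46.360
  age 7: 0.51 × 99 = 50.490
  age 8: 0.46 × 178 = 81.880
  age 9: 0.42 × 288 = 120.960
Maximum at age 9 (120.960).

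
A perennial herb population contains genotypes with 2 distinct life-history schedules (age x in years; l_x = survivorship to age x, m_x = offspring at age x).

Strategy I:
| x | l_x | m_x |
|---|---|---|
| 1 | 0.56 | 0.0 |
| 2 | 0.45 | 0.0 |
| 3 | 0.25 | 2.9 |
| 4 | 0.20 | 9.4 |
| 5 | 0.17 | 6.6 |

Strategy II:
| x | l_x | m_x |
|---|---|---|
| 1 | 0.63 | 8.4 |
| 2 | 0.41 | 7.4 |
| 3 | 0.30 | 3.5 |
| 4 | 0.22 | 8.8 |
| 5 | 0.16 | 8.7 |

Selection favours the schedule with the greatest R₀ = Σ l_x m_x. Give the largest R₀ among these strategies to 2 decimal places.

Strategy I: R₀ = 0.56×0.0 + 0.45×0.0 + 0.25×2.9 + 0.20×9.4 + 0.17×6.6 = 3.7270
Strategy II: R₀ = 0.63×8.4 + 0.41×7.4 + 0.30×3.5 + 0.22×8.8 + 0.16×8.7 = 12.7040
Highest R₀: strategy II with 12.7040.

12.70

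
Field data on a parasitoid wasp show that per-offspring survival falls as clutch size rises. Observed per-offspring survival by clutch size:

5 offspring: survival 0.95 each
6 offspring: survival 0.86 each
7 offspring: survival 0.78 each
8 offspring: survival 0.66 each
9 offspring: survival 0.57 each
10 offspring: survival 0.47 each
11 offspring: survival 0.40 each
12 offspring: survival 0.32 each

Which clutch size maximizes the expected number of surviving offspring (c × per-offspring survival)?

7

Expected surviving offspring = c × s(c):
  c=5: 5 × 0.95 = 4.750
  c=6: 6 × 0.86 = 5.160
  c=7: 7 × 0.78 = 5.460
  c=8: 8 × 0.66 = 5.280
  c=9: 9 × 0.57 = 5.130
  c=10: 10 × 0.47 = 4.700
  c=11: 11 × 0.40 = 4.400
  c=12: 12 × 0.32 = 3.840
Maximum at c = 7 (5.460 surviving offspring).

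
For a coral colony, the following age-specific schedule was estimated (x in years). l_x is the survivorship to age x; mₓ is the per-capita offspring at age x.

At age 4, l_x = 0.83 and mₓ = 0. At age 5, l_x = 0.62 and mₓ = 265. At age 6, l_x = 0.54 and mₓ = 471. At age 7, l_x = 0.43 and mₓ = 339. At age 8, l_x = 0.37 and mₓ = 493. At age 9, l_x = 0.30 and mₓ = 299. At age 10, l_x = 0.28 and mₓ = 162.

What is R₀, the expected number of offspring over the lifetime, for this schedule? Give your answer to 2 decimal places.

881.88

R₀ = Σ l_x mₓ:
  age 4: 0.83 × 0 = 0.0000
  age 5: 0.62 × 265 = 164.3000
  age 6: 0.54 × 471 = 254.3400
  age 7: 0.43 × 339 = 145.7700
  age 8: 0.37 × 493 = 182.4100
  age 9: 0.30 × 299 = 89.7000
  age 10: 0.28 × 162 = 45.3600
R₀ = 0.0000 + 164.3000 + 254.3400 + 145.7700 + 182.4100 + 89.7000 + 45.3600 = 881.8800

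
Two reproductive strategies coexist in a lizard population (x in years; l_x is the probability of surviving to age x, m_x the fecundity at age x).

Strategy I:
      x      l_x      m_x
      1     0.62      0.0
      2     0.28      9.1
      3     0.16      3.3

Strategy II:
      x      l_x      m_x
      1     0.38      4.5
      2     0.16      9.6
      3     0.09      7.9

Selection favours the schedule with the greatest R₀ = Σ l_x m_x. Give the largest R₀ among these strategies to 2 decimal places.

3.96

Strategy I: R₀ = 0.62×0.0 + 0.28×9.1 + 0.16×3.3 = 3.0760
Strategy II: R₀ = 0.38×4.5 + 0.16×9.6 + 0.09×7.9 = 3.9570
Highest R₀: strategy II with 3.9570.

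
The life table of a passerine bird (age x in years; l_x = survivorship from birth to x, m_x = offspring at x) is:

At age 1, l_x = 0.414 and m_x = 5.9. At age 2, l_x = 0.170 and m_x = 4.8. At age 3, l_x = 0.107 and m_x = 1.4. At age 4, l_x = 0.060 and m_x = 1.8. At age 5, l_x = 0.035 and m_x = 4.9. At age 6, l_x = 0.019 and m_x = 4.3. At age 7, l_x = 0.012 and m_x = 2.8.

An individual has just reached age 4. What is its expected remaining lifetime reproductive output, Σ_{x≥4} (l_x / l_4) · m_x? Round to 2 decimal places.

l_4 = 0.060. Conditional survival from age 4 to x is l_x / l_4.
  x=4: (0.060/0.060) × 1.8 = 1.8000
  x=5: (0.035/0.060) × 4.9 = 2.8583
  x=6: (0.019/0.060) × 4.3 = 1.3617
  x=7: (0.012/0.060) × 2.8 = 0.5600
Sum = 1.8000 + 2.8583 + 1.3617 + 0.5600 = 6.5800

6.58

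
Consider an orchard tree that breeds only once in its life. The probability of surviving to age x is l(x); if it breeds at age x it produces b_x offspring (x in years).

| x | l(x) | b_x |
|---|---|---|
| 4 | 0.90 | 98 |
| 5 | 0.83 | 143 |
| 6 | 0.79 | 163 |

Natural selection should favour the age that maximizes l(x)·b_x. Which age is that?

6

Expected offspring if breeding at age x = l(x) × b_x:
  age 4: 0.90 × 98 = 88.200
  age 5: 0.83 × 143 = 118.690
  age 6: 0.79 × 163 = 128.770
Maximum at age 6 (128.770).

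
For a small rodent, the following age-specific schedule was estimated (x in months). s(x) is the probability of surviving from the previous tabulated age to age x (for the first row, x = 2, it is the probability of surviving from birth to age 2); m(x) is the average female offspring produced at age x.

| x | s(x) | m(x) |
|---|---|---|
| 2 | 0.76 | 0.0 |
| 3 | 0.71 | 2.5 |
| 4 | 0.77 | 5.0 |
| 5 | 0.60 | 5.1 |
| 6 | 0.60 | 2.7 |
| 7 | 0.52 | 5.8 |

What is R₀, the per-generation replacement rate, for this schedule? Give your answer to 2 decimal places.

5.55

Survivorship from birth: l_x = s_2·s_3·…·s_x.
  l_2 = 0.76000
  l_3 = 0.53960
  l_4 = 0.41549
  l_5 = 0.24930
  l_6 = 0.14958
  l_7 = 0.07778
R₀ = Σ l_x m(x):
  age 2: 0.76000 × 0.0 = 0.0000
  age 3: 0.53960 × 2.5 = 1.3490
  age 4: 0.41549 × 5.0 = 2.0775
  age 5: 0.24930 × 5.1 = 1.2714
  age 6: 0.14958 × 2.7 = 0.4039
  age 7: 0.07778 × 5.8 = 0.4511
R₀ = 0.0000 + 1.3490 + 2.0775 + 1.2714 + 0.4039 + 0.4511 = 5.5529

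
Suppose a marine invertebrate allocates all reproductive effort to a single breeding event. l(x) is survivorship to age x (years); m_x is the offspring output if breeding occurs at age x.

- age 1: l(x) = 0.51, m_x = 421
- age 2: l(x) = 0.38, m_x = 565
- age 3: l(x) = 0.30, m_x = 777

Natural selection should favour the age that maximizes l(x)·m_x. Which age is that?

Expected offspring if breeding at age x = l(x) × m_x:
  age 1: 0.51 × 421 = 214.710
  age 2: 0.38 × 565 = 214.700
  age 3: 0.30 × 777 = 233.100
Maximum at age 3 (233.100).

3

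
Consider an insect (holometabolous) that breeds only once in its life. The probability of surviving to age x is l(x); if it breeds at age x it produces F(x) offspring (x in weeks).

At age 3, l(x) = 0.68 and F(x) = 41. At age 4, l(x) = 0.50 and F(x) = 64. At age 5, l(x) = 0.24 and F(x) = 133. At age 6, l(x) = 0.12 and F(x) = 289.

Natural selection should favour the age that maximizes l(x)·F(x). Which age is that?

Expected offspring if breeding at age x = l(x) × F(x):
  age 3: 0.68 × 41 = 27.880
  age 4: 0.50 × 64 = 32.000
  age 5: 0.24 × 133 = 31.920
  age 6: 0.12 × 289 = 34.680
Maximum at age 6 (34.680).

6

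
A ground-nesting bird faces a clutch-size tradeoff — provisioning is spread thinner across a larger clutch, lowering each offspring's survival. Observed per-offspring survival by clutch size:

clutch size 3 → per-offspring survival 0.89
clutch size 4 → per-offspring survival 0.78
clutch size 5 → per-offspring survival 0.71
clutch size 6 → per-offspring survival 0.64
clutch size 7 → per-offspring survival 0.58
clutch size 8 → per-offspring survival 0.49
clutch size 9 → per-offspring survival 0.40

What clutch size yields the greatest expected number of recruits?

Expected recruits = c × s(c):
  c=3: 3 × 0.89 = 2.670
  c=4: 4 × 0.78 = 3.120
  c=5: 5 × 0.71 = 3.550
  c=6: 6 × 0.64 = 3.840
  c=7: 7 × 0.58 = 4.060
  c=8: 8 × 0.49 = 3.920
  c=9: 9 × 0.40 = 3.600
Maximum at c = 7 (4.060 recruits).

7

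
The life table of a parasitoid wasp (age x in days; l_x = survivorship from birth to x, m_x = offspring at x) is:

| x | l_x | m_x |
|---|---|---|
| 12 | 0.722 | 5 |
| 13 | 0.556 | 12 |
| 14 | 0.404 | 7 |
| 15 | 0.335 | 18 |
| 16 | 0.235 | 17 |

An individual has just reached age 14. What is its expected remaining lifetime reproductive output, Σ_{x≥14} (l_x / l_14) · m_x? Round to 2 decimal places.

31.81

l_14 = 0.404. Conditional survival from age 14 to x is l_x / l_14.
  x=14: (0.404/0.404) × 7 = 7.0000
  x=15: (0.335/0.404) × 18 = 14.9257
  x=16: (0.235/0.404) × 17 = 9.8886
Sum = 7.0000 + 14.9257 + 9.8886 = 31.8144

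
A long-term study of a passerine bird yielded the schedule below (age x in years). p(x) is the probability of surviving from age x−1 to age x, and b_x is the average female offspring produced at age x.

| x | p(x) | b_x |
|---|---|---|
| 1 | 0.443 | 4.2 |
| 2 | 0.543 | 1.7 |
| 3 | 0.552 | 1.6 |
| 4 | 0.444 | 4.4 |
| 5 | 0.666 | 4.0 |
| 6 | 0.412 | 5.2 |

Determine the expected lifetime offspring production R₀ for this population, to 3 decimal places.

2.983

Survivorship from birth: l_x = p_1·p_2·…·p_x.
  l_1 = 0.44300
  l_2 = 0.24055
  l_3 = 0.13278
  l_4 = 0.05896
  l_5 = 0.03926
  l_6 = 0.01618
R₀ = Σ l_x b_x:
  age 1: 0.44300 × 4.2 = 1.8606
  age 2: 0.24055 × 1.7 = 0.4089
  age 3: 0.13278 × 1.6 = 0.2124
  age 4: 0.05896 × 4.4 = 0.2594
  age 5: 0.03926 × 4.0 = 0.1570
  age 6: 0.01618 × 5.2 = 0.0841
R₀ = 1.8606 + 0.4089 + 0.2124 + 0.2594 + 0.1570 + 0.0841 = 2.9826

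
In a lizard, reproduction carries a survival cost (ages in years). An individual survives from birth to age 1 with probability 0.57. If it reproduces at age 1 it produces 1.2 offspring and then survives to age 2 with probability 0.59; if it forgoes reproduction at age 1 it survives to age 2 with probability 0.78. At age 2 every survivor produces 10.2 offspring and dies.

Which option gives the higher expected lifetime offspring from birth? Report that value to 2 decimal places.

4.53

breed at age 1: R₀ = 0.57 × (1.2 + 0.59 × 10.2) = 0.57 × 7.2180 = 4.1143
delay to age 2: R₀ = 0.57 × (0.78 × 10.2) = 0.57 × 7.9560 = 4.5349
Higher: delay to age 2 (4.5349).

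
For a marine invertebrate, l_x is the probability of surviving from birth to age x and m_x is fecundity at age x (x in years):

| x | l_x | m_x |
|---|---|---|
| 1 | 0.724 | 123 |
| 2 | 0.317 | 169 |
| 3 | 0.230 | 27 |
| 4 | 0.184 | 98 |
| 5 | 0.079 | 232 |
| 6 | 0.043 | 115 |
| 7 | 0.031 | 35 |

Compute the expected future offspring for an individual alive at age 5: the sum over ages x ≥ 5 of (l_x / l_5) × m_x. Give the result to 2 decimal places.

308.33

l_5 = 0.079. Conditional survival from age 5 to x is l_x / l_5.
  x=5: (0.079/0.079) × 232 = 232.0000
  x=6: (0.043/0.079) × 115 = 62.5949
  x=7: (0.031/0.079) × 35 = 13.7342
Sum = 232.0000 + 62.5949 + 13.7342 = 308.3291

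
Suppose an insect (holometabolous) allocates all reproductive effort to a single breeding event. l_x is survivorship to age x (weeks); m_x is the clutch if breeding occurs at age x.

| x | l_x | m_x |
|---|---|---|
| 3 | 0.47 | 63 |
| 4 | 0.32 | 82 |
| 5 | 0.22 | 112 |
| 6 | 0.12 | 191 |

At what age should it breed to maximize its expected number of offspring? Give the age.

3

Expected offspring if breeding at age x = l_x × m_x:
  age 3: 0.47 × 63 = 29.610
  age 4: 0.32 × 82 = 26.240
  age 5: 0.22 × 112 = 24.640
  age 6: 0.12 × 191 = 22.920
Maximum at age 3 (29.610).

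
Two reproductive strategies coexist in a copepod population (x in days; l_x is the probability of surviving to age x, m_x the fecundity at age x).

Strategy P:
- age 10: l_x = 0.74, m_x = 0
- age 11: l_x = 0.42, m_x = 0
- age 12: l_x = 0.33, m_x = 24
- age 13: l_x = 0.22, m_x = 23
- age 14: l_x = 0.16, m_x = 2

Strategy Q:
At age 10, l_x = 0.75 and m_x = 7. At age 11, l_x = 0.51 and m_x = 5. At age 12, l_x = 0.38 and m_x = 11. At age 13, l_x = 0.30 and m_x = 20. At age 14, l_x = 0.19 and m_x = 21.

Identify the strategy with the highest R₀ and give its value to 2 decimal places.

21.97

Strategy P: R₀ = 0.74×0 + 0.42×0 + 0.33×24 + 0.22×23 + 0.16×2 = 13.3000
Strategy Q: R₀ = 0.75×7 + 0.51×5 + 0.38×11 + 0.30×20 + 0.19×21 = 21.9700
Highest R₀: strategy Q with 21.9700.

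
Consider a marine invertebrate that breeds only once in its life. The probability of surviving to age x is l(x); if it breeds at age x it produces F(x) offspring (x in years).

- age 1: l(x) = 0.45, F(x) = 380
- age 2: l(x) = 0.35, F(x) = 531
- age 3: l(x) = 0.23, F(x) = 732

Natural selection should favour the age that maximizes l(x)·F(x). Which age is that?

2

Expected offspring if breeding at age x = l(x) × F(x):
  age 1: 0.45 × 380 = 171.000
  age 2: 0.35 × 531 = 185.850
  age 3: 0.23 × 732 = 168.360
Maximum at age 2 (185.850).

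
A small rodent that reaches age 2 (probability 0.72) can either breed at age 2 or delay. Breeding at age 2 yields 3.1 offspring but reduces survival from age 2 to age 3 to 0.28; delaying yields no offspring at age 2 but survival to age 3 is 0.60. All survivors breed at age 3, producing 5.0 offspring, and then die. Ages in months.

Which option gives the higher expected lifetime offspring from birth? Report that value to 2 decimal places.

3.24

breed at age 2: R₀ = 0.72 × (3.1 + 0.28 × 5.0) = 0.72 × 4.5000 = 3.2400
delay to age 3: R₀ = 0.72 × (0.60 × 5.0) = 0.72 × 3.0000 = 2.1600
Higher: breed at age 2 (3.2400).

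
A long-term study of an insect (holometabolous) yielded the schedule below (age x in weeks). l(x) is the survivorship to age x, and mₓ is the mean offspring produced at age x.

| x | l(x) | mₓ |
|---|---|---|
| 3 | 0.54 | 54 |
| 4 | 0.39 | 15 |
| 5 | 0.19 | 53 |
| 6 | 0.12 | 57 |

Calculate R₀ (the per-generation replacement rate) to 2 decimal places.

R₀ = Σ l(x) mₓ:
  age 3: 0.54 × 54 = 29.1600
  age 4: 0.39 × 15 = 5.8500
  age 5: 0.19 × 53 = 10.0700
  age 6: 0.12 × 57 = 6.8400
R₀ = 29.1600 + 5.8500 + 10.0700 + 6.8400 = 51.9200

51.92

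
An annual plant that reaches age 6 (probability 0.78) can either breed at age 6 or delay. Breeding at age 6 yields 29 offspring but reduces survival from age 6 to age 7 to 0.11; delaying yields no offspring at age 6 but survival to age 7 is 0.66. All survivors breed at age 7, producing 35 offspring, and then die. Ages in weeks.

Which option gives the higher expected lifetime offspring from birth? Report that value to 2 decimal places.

breed at age 6: R₀ = 0.78 × (29 + 0.11 × 35) = 0.78 × 32.8500 = 25.6230
delay to age 7: R₀ = 0.78 × (0.66 × 35) = 0.78 × 23.1000 = 18.0180
Higher: breed at age 6 (25.6230).

25.62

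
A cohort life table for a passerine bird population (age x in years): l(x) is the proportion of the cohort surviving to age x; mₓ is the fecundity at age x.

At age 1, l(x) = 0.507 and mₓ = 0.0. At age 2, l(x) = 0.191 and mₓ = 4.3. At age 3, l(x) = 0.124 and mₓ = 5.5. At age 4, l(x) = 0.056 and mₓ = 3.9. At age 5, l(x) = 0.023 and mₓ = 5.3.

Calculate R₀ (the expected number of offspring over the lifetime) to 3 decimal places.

R₀ = Σ l(x) mₓ:
  age 1: 0.507 × 0.0 = 0.0000
  age 2: 0.191 × 4.3 = 0.8213
  age 3: 0.124 × 5.5 = 0.6820
  age 4: 0.056 × 3.9 = 0.2184
  age 5: 0.023 × 5.3 = 0.1219
R₀ = 0.0000 + 0.8213 + 0.6820 + 0.2184 + 0.1219 = 1.8436

1.844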